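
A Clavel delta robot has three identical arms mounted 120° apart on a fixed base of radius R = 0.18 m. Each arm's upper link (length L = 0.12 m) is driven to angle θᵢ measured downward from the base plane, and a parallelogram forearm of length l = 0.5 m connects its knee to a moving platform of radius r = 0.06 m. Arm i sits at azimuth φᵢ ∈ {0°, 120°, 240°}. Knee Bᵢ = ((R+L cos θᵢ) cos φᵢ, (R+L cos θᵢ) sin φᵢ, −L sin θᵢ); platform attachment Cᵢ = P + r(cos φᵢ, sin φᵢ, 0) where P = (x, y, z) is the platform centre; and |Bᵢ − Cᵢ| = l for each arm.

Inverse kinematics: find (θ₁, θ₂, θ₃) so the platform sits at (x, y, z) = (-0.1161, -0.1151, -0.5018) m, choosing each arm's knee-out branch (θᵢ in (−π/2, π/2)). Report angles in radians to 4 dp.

rotate P by −φ1: (-0.1161, -0.1151, -0.5018)
  e−x'=0.2361;  (l²−L²−(e−x')²−y'²−z²)/2L = -0.3550
  γ=atan2(-0.5018,0.2361)=-1.1310;  ψ=arccos(-0.6401)=2.2654;  θ1=γ+ψ≈1.1344
φ2=120.0° → target in arm frame (-0.0416, 0.1581)
  A cos θ + B sin θ = C:  0.1616·cos θ + -0.5018·sin θ = -0.2805
  γ=atan2(-0.5018,0.1616)=-1.2592;  ψ=arccos(-0.5321)=2.1319;  θ2=γ+ψ≈0.8727
φ3=240.0° → target in arm frame (0.1577, -0.0430)
  A=-0.0377, B=-0.5018, C=(l²−L²−A²−y'²−z²)/(2L)=-0.0811
  θ3 = atan2(B,A) + arccos(C/0.5032) = 0.0869

θ₁ = 1.1344, θ₂ = 0.8727, θ₃ = 0.0869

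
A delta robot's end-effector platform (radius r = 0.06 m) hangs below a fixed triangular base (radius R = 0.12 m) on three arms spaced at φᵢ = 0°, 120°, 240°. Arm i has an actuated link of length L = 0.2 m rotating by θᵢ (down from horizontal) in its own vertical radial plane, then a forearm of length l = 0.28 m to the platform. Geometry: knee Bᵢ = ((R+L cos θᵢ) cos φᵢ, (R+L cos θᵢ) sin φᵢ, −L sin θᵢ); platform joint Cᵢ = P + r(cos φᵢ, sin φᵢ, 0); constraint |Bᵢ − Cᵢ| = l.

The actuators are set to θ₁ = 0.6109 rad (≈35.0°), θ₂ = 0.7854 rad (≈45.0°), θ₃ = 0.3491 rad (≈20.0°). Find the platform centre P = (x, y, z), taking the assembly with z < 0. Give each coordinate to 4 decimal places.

(-0.0045, -0.0569, -0.2665)

centre 1 = (0.2238·cos0.0°, 0.2238·sin0.0°, -0.1147) = (0.2238, 0.0000, -0.1147)
arm 2 at φ=120.0°: (R−r)+L cos θ2 = 0.2014;  centre 2 = (-0.1007, 0.1744, -0.1414)
φ3=240.0°: virtual centre (-0.1240, -0.2147, -0.0684), radius l
eliminate P² terms by subtracting sphere 1 from 2 and 3
linear system: -0.6491x+0.3489y = -0.0027−-0.0534z; -0.6956x+-0.4294y = 0.0029−0.0926z
Cramer: x(z) = 0.0003+0.0180z;  y(z) = -0.0072+0.1865z
into |P−centre ₁|² = l²: 1.0351z² + 0.2187z + -0.0152 = 0;  Δ = 0.1108;  z = -0.2665 or 0.0552 → z<0 root = -0.2665
x = -0.0045, y = -0.0569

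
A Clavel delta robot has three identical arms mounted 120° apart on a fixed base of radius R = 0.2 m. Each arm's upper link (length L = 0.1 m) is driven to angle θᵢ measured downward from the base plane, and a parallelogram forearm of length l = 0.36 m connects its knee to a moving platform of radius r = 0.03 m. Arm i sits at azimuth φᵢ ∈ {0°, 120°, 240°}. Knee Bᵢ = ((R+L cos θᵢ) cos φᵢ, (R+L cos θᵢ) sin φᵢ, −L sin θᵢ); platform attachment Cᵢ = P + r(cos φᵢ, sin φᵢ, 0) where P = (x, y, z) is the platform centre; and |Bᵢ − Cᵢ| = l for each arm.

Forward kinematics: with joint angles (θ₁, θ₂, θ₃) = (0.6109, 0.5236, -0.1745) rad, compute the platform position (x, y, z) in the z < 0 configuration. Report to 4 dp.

φ1=0.0°: virtual centre (0.2519, 0.0000, -0.0574), radius l
arm 2 at φ=120.0°: (R−r)+L cos θ2 = 0.2566;  O2 = (-0.1283, 0.2222, -0.0500)
O3 = (0.2685·cos240.0°, 0.2685·sin240.0°, 0.0174) = (-0.1342, -0.2325, 0.0174)
subtract pairs → two planes through P
plane₁₂: -0.7604x+0.4444y+0.0147z = 0.0016
Cramer: x(z) = -0.0047+0.1051z;  y(z) = -0.0044+0.1468z
quadratic in z: (1.0326)z²+(0.0595)z+(-0.0605)=0, √Δ=0.5033 → z ∈ {-0.2725, 0.2149}; z = -0.2725 (taking z<0)
x = -0.0333, y = -0.0444

(-0.0333, -0.0444, -0.2725)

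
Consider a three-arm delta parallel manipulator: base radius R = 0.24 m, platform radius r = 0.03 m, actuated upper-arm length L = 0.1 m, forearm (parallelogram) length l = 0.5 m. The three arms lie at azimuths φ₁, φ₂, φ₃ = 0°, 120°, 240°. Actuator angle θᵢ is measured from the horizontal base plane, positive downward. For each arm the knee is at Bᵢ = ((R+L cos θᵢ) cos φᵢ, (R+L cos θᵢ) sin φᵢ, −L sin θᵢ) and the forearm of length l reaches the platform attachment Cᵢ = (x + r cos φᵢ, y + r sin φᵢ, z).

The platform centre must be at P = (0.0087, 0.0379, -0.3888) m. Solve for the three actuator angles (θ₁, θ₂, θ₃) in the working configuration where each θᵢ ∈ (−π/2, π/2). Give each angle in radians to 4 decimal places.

φ1=0.0° → target in arm frame (0.0087, 0.0379)
  A=0.2013, B=-0.3888, C=(l²−L²−A²−y'²−z²)/(2L)=0.2344
  θ1 = atan2(B,A) + arccos(C/0.4378) = -0.0872
φ2=120.0° → target in arm frame (0.0285, -0.0265)
  A cos θ + B sin θ = C:  0.1815·cos θ + -0.3888·sin θ = 0.2759
  √(A²+B²)=0.4291;  θ2 = -1.1340+0.8724 ≈ -0.2616
φ3=240.0° → target in arm frame (-0.0372, -0.0114)
  e−x'=0.2472;  (l²−L²−(e−x')²−y'²−z²)/2L = 0.1381
  γ=atan2(-0.3888,0.2472)=-1.0045;  ψ=arccos(0.2996)=1.2665;  θ3=γ+ψ≈0.2620

θ₁ = -0.0872, θ₂ = -0.2616, θ₃ = 0.2620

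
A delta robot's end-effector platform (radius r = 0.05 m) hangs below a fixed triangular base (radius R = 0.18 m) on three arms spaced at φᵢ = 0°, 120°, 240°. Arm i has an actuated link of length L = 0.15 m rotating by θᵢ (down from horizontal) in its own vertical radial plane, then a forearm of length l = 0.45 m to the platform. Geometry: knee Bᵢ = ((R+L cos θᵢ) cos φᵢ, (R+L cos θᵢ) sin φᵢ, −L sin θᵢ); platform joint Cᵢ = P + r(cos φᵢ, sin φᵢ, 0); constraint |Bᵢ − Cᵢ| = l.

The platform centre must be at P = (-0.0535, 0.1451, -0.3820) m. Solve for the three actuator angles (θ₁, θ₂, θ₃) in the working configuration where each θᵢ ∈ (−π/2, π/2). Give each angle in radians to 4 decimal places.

θ₁ = 0.6110, θ₂ = -0.3491, θ₃ = 0.7853

rotate P by −φ1: (-0.0535, 0.1451, -0.3820)
  A=0.1835, B=-0.3820, C=(l²−L²−A²−y'²−z²)/(2L)=-0.0688
  θ1 = atan2(B,A) + arccos(C/0.4238) = 0.6110
rotate P by −φ2: (0.1524, -0.0262, -0.3820)
  A=-0.0224, B=-0.3820, C=(l²−L²−A²−y'²−z²)/(2L)=0.1096
  γ=atan2(-0.3820,-0.0224)=-1.6294;  ψ=arccos(0.2865)=1.2803;  θ2=γ+ψ≈-0.3491
arm 3 (φ=240.0°): x'=-0.0989, y'=-0.1189
  A=0.2289, B=-0.3820, C=(l²−L²−A²−y'²−z²)/(2L)=-0.1082
  √(A²+B²)=0.4453;  θ3 = -1.0309+1.8162 ≈ 0.7853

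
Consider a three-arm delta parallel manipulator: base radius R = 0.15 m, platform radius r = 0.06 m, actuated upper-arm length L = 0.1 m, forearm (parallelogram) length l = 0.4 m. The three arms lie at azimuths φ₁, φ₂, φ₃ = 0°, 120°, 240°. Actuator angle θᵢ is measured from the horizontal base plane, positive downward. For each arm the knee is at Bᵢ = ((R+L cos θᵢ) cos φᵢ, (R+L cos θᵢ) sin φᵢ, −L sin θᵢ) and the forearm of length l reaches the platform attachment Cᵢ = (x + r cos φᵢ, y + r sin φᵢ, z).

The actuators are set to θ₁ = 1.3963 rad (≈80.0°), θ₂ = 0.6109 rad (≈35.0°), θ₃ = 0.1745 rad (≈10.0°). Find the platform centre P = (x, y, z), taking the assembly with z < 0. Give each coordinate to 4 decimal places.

(-0.1541, -0.0515, -0.3968)

arm 1 at φ=0.0°: e+L cos θ1 = 0.1074;  centre 1 = (0.1074, 0.0000, -0.0985)
φ2=120.0°: virtual centre (-0.0860, 0.1489, -0.0574), radius l
arm 3 at φ=240.0°: e+L cos θ3 = 0.1885;  centre 3 = (-0.0942, -0.1632, -0.0174)
eliminate P² terms by subtracting sphere 1 from 2 and 3
plane₁₂: -0.3866x+0.2978y+0.0822z = 0.0116
det = 0.2463;  x = -0.0331+0.3052z,  y = -0.0039+0.1201z
sphere 1 gives Az²+Bz+C=0 with A=1.1075, B=0.1103, C=-0.1306;  B²−4AC=0.5906;  roots -0.3968, 0.2971;  negative root z = -0.3968
x = -0.1541, y = -0.0515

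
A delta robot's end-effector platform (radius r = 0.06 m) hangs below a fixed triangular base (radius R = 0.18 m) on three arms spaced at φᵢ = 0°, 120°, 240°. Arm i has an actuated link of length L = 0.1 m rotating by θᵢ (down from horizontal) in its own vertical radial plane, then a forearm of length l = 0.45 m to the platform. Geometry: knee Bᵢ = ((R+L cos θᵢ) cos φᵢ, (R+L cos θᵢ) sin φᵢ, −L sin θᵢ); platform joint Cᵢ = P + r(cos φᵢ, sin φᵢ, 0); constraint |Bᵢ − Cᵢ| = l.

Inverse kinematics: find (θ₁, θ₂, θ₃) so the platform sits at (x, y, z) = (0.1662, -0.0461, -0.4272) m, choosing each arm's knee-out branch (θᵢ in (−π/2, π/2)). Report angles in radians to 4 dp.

φ1=0.0° → target in arm frame (0.1662, -0.0461)
  e−x'=-0.0462;  (l²−L²−(e−x')²−y'²−z²)/2L = 0.0287
  θ1 = atan2(B,A) + arccos(C/0.4297) = -0.1746
arm 2 (φ=120.0°): x'=-0.1230, y'=-0.1209
  A=0.2430, B=-0.4272, C=(l²−L²−A²−y'²−z²)/(2L)=-0.3184
  γ=atan2(-0.4272,0.2430)=-1.0536;  ψ=arccos(-0.6478)=2.2754;  θ2=γ+ψ≈1.2219
φ3=240.0° → target in arm frame (-0.0432, 0.1670)
  A cos θ + B sin θ = C:  0.1632·cos θ + -0.4272·sin θ = -0.2225
  γ=atan2(-0.4272,0.1632)=-1.2059;  ψ=arccos(-0.4867)=2.0791;  θ3=γ+ψ≈0.8731

θ₁ = -0.1746, θ₂ = 1.2219, θ₃ = 0.8731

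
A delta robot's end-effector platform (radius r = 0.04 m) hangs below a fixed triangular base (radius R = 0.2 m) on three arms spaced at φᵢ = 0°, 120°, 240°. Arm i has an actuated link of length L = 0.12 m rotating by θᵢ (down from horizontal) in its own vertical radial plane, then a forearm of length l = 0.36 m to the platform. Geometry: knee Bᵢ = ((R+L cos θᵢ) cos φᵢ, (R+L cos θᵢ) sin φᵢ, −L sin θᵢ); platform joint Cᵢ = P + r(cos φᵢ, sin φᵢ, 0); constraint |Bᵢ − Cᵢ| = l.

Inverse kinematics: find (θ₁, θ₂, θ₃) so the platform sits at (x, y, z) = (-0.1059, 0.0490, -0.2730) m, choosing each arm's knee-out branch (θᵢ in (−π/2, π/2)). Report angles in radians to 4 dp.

φ1=0.0° → target in arm frame (-0.1059, 0.0490)
  e−x'=0.2659;  (l²−L²−(e−x')²−y'²−z²)/2L = -0.1351
  γ=atan2(-0.2730,0.2659)=-0.7986;  ψ=arccos(-0.3546)=1.9333;  θ1=γ+ψ≈1.1347
φ2=120.0° → target in arm frame (0.0954, 0.0672)
  A=0.0646, B=-0.2730, C=(l²−L²−A²−y'²−z²)/(2L)=0.1332
  γ=atan2(-0.2730,0.0646)=-1.3384;  ψ=arccos(0.4749)=1.0759;  θ2=γ+ψ≈-0.2625
rotate P by −φ3: (0.0105, -0.1162, -0.2730)
  A cos θ + B sin θ = C:  0.1495·cos θ + -0.2730·sin θ = 0.0201
  θ3 = atan2(B,A) + arccos(C/0.3112) = 0.4364

θ₁ = 1.1347, θ₂ = -0.2625, θ₃ = 0.4364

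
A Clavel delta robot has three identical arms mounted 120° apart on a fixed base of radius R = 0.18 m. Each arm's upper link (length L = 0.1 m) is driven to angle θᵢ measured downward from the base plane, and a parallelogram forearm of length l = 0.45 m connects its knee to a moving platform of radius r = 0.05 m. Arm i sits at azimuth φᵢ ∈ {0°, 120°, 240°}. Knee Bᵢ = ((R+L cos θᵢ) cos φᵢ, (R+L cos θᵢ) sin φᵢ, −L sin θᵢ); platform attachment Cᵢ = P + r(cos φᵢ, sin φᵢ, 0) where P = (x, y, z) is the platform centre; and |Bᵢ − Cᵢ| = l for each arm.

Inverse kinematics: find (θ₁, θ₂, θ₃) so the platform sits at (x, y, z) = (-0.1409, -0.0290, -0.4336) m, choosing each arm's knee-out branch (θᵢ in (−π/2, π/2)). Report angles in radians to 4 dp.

arm 1 (φ=0.0°): x'=-0.1409, y'=-0.0290
  A cos θ + B sin θ = C:  0.2709·cos θ + -0.4336·sin θ = -0.3487
  γ=atan2(-0.4336,0.2709)=-1.0124;  ψ=arccos(-0.6820)=2.3213;  θ1=γ+ψ≈1.3089
φ2=120.0° → target in arm frame (0.0453, 0.1365)
  e−x'=0.0847;  (l²−L²−(e−x')²−y'²−z²)/2L = -0.1066
  √(A²+B²)=0.4418;  θ2 = -1.3780+1.8144 ≈ 0.4365
arm 3 (φ=240.0°): x'=0.0956, y'=-0.1075
  A=0.0344, B=-0.4336, C=(l²−L²−A²−y'²−z²)/(2L)=-0.0413
  γ=atan2(-0.4336,0.0344)=-1.4915;  ψ=arccos(-0.0949)=1.6658;  θ3=γ+ψ≈0.1743

θ₁ = 1.3089, θ₂ = 0.4365, θ₃ = 0.1743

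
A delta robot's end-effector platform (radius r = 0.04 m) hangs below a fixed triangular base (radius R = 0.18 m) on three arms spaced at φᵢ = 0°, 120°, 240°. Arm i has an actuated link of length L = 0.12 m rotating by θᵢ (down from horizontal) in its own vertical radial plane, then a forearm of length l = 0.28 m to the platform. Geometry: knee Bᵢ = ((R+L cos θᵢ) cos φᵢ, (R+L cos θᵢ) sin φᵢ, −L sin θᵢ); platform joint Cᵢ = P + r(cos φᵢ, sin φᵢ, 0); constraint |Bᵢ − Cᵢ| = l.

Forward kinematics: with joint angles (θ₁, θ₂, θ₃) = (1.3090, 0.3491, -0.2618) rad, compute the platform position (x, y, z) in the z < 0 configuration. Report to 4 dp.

(-0.1022, -0.0285, -0.1700)

centre 1 = (0.1711·cos0.0°, 0.1711·sin0.0°, -0.1159) = (0.1711, 0.0000, -0.1159)
φ2=120.0°: virtual centre (-0.1264, 0.2189, -0.0410), radius l
centre 3 = (0.2559·cos240.0°, 0.2559·sin240.0°, 0.0311) = (-0.1280, -0.2216, 0.0311)
|centre ₂|²−|centre ₁|² = 0.0229;  |centre ₃|²−|centre ₁|² = 0.0238
plane₁₂: -0.5949x+0.4378y+0.1497z = 0.0229
det = 0.5255;  x = -0.0391+0.3712z,  y = -0.0009+0.1624z
into |P−centre ₁|² = l²: 1.1641z² + 0.0755z + -0.0208 = 0;  Δ = 0.1026;  z = -0.1700 or 0.1051 → z<0 root = -0.1700
x = -0.1022, y = -0.0285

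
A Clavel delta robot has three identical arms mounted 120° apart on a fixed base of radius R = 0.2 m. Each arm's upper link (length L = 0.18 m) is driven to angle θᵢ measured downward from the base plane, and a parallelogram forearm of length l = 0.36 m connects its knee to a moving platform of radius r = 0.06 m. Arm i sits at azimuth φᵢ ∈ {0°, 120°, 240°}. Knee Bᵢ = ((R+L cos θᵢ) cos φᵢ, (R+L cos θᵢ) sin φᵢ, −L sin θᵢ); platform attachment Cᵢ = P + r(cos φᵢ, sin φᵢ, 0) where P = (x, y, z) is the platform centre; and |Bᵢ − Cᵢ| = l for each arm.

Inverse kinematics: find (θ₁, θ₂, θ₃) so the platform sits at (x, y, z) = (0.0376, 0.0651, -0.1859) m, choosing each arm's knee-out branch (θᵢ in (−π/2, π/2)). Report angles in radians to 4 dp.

θ₁ = -0.1744, θ₂ = -0.1742, θ₃ = 0.6980

φ1=0.0° → target in arm frame (0.0376, 0.0651)
  e−x'=0.1024;  (l²−L²−(e−x')²−y'²−z²)/2L = 0.1331
  √(A²+B²)=0.2122;  θ1 = -1.0673+0.8929 ≈ -0.1744
rotate P by −φ2: (0.0376, -0.0651, -0.1859)
  A=0.1024, B=-0.1859, C=(l²−L²−A²−y'²−z²)/(2L)=0.1331
  γ=atan2(-0.1859,0.1024)=-1.0672;  ψ=arccos(0.6270)=0.8931;  θ2=γ+ψ≈-0.1742
arm 3 (φ=240.0°): x'=-0.0752, y'=0.0000
  A=0.2152, B=-0.1859, C=(l²−L²−A²−y'²−z²)/(2L)=0.0454
  γ=atan2(-0.1859,0.2152)=-0.7125;  ψ=arccos(0.1596)=1.4105;  θ3=γ+ψ≈0.6980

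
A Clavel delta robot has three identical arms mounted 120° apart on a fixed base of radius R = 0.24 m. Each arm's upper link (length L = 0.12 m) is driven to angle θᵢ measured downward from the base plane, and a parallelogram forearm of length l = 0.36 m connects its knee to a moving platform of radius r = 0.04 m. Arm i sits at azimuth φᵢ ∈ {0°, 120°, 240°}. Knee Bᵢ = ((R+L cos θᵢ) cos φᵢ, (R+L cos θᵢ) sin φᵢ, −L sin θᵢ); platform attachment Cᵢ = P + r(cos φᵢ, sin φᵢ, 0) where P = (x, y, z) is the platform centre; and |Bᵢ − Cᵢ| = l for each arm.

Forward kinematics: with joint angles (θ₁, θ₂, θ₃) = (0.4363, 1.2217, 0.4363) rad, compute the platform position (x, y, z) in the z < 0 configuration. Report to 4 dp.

(0.0390, -0.0676, -0.2794)

arm 1 at φ=0.0°: e+L cos θ1 = 0.3088;  centre 1 = (0.3088, 0.0000, -0.0507)
arm 2 at φ=120.0°: e+L cos θ2 = 0.2410;  centre 2 = (-0.1205, 0.2088, -0.1128)
arm 3 at φ=240.0°: e+L cos θ3 = 0.3088;  centre 3 = (-0.1544, -0.2674, -0.0507)
eliminate P² terms by subtracting sphere 1 from 2 and 3
[-0.8586 0.4175 -0.1241]·P = -0.0271;  [-0.9263 -0.5348 0.0000]·P = 0.0000
det = 0.8459;  x = 0.0171+-0.0785z,  y = -0.0297+0.1359z
quadratic in z: (1.0246)z²+(0.1391)z+(-0.0411)=0, √Δ=0.4334 → z ∈ {-0.2794, 0.1436}; z = -0.2794 (taking z<0)
x = 0.0390, y = -0.0676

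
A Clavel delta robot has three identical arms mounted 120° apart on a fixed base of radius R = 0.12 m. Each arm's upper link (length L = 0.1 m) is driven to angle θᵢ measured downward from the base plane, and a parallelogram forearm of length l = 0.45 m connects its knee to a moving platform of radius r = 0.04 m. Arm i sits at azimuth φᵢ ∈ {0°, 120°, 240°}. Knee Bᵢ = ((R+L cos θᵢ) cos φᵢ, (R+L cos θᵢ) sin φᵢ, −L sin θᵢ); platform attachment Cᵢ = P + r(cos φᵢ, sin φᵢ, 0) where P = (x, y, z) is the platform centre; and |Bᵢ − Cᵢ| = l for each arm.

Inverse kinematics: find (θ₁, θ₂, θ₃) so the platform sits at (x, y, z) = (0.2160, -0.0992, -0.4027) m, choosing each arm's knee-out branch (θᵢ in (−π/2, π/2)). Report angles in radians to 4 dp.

θ₁ = -0.3492, θ₂ = 1.3086, θ₃ = 0.6977

φ1=0.0° → target in arm frame (0.2160, -0.0992)
  A cos θ + B sin θ = C:  -0.1360·cos θ + -0.4027·sin θ = 0.0100
  γ=atan2(-0.4027,-0.1360)=-1.8965;  ψ=arccos(0.0235)=1.5473;  θ1=γ+ψ≈-0.3492
φ2=120.0° → target in arm frame (-0.1939, -0.1375)
  A=0.2739, B=-0.4027, C=(l²−L²−A²−y'²−z²)/(2L)=-0.3179
  θ2 = atan2(B,A) + arccos(C/0.4870) = 1.3086
arm 3 (φ=240.0°): x'=-0.0221, y'=0.2367
  A=0.1021, B=-0.4027, C=(l²−L²−A²−y'²−z²)/(2L)=-0.1805
  θ3 = atan2(B,A) + arccos(C/0.4154) = 0.6977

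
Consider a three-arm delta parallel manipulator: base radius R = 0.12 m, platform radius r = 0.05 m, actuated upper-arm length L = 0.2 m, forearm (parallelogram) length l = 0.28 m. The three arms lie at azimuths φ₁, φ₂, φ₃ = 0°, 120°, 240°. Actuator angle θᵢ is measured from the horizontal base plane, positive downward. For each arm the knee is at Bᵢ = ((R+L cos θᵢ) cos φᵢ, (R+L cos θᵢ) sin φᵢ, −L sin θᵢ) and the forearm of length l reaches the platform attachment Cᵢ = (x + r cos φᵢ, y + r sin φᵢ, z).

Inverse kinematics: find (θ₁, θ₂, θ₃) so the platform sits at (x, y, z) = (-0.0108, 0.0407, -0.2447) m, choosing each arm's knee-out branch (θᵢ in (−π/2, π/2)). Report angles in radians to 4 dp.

θ₁ = 0.6108, θ₂ = 0.3492, θ₃ = 0.6982

rotate P by −φ1: (-0.0108, 0.0407, -0.2447)
  A=0.0808, B=-0.2447, C=(l²−L²−A²−y'²−z²)/(2L)=-0.0742
  √(A²+B²)=0.2577;  θ1 = -1.2519+1.8627 ≈ 0.6108
rotate P by −φ2: (0.0406, -0.0110, -0.2447)
  e−x'=0.0294;  (l²−L²−(e−x')²−y'²−z²)/2L = -0.0562
  θ2 = atan2(B,A) + arccos(C/0.2465) = 0.3492
arm 3 (φ=240.0°): x'=-0.0298, y'=-0.0297
  A cos θ + B sin θ = C:  0.0998·cos θ + -0.2447·sin θ = -0.0808
  √(A²+B²)=0.2643;  θ3 = -1.1834+1.8816 ≈ 0.6982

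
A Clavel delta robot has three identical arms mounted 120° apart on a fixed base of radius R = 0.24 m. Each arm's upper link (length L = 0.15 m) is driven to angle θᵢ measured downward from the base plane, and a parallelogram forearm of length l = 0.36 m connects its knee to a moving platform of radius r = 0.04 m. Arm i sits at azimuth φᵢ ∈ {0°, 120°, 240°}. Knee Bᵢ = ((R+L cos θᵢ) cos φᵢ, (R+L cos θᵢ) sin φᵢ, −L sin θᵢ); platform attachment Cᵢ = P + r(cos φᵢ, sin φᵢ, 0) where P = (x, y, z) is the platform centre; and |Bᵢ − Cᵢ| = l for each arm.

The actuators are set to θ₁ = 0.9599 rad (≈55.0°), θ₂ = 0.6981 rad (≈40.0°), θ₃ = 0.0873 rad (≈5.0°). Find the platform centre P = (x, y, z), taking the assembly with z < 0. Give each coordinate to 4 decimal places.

φ1=0.0°: virtual centre (0.2860, 0.0000, -0.1229), radius l
arm 2 at φ=120.0°: ρ2 = 0.3149;  centre 2 = (-0.1575, 0.2727, -0.0964)
φ3=240.0°: virtual centre (-0.1747, -0.3026, -0.0131), radius l
eliminate P² terms by subtracting sphere 1 from 2 and 3
plane₁₂: -0.8870x+0.5454y+0.0529z = 0.0115
det = 1.0395;  x = -0.0200+0.1460z,  y = -0.0114+0.1405z
quadratic in z: (1.0411)z²+(0.1531)z+(-0.0207)=0, √Δ=0.3311 → z ∈ {-0.2326, 0.0855}; z = -0.2326 (taking z<0)
x = -0.0540, y = -0.0441

(-0.0540, -0.0441, -0.2326)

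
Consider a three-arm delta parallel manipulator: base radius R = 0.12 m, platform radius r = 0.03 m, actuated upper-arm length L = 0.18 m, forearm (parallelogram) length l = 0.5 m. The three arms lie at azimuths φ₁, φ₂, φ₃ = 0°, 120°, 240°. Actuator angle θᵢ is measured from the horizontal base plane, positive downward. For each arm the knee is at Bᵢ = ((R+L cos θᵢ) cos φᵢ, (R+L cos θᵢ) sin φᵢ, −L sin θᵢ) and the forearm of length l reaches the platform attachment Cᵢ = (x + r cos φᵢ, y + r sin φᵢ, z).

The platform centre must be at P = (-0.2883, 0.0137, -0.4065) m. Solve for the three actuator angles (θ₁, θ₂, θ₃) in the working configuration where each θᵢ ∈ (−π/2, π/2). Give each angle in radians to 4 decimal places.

rotate P by −φ1: (-0.2883, 0.0137, -0.4065)
  A=0.3783, B=-0.4065, C=(l²−L²−A²−y'²−z²)/(2L)=-0.2526
  θ1 = atan2(B,A) + arccos(C/0.5553) = 1.2218
arm 2 (φ=120.0°): x'=0.1560, y'=0.2428
  e−x'=-0.0660;  (l²−L²−(e−x')²−y'²−z²)/2L = -0.0305
  θ2 = atan2(B,A) + arccos(C/0.4118) = -0.0870
φ3=240.0° → target in arm frame (0.1323, -0.2565)
  e−x'=-0.0423;  (l²−L²−(e−x')²−y'²−z²)/2L = -0.0423
  √(A²+B²)=0.4087;  θ3 = -1.6744+1.6745 ≈ 0.0001

θ₁ = 1.2218, θ₂ = -0.0870, θ₃ = 0.0001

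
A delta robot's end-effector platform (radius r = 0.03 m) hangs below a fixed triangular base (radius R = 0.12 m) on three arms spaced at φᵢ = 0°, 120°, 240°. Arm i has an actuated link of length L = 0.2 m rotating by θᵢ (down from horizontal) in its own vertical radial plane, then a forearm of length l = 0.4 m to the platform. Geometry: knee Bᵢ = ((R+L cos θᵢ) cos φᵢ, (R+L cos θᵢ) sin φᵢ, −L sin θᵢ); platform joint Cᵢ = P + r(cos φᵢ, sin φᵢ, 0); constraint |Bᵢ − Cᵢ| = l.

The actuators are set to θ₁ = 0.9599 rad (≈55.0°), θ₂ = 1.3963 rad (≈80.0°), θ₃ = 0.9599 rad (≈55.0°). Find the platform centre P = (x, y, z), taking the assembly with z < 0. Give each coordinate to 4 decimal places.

(0.0540, -0.0935, -0.5223)

φ1=0.0°: virtual centre (0.2047, 0.0000, -0.1638), radius l
centre 2 = (0.1247·cos120.0°, 0.1247·sin120.0°, -0.1970) = (-0.0624, 0.1080, -0.1970)
arm 3 at φ=240.0°: (R−r)+L cos θ3 = 0.2047;  centre 3 = (-0.1024, -0.1773, -0.1638)
|centre ₂|²−|centre ₁|² = -0.0144;  |centre ₃|²−|centre ₁|² = 0.0000
linear system: -0.5342x+0.2160y = -0.0144−-0.0663z; -0.6142x+-0.3546y = 0.0000−0.0000z
Cramer: x(z) = 0.0159-0.0730z;  y(z) = -0.0275+0.1264z
into |P−centre ₁|² = l²: 1.0213z² + 0.3483z + -0.0967 = 0;  Δ = 0.5165;  z = -0.5223 or 0.1813 → z<0 root = -0.5223
x = 0.0540, y = -0.0935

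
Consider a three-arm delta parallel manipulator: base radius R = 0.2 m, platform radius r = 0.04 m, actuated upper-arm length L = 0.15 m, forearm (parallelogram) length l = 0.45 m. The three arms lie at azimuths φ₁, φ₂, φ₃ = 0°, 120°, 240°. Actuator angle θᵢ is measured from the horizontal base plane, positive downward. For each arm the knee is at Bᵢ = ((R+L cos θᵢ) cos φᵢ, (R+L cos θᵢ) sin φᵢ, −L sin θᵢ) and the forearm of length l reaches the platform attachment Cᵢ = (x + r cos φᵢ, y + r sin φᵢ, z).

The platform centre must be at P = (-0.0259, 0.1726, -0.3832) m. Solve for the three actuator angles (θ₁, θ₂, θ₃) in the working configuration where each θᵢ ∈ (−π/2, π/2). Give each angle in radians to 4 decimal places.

rotate P by −φ1: (-0.0259, 0.1726, -0.3832)
  e−x'=0.1859;  (l²−L²−(e−x')²−y'²−z²)/2L = -0.1040
  θ1 = atan2(B,A) + arccos(C/0.4259) = 0.6983
rotate P by −φ2: (0.1624, -0.0639, -0.3832)
  A cos θ + B sin θ = C:  -0.0024·cos θ + -0.3832·sin θ = 0.0969
  θ2 = atan2(B,A) + arccos(C/0.3832) = -0.2620
rotate P by −φ3: (-0.1365, -0.1087, -0.3832)
  A=0.2965, B=-0.3832, C=(l²−L²−A²−y'²−z²)/(2L)=-0.2220
  θ3 = atan2(B,A) + arccos(C/0.4845) = 1.1344

θ₁ = 0.6983, θ₂ = -0.2620, θ₃ = 1.1344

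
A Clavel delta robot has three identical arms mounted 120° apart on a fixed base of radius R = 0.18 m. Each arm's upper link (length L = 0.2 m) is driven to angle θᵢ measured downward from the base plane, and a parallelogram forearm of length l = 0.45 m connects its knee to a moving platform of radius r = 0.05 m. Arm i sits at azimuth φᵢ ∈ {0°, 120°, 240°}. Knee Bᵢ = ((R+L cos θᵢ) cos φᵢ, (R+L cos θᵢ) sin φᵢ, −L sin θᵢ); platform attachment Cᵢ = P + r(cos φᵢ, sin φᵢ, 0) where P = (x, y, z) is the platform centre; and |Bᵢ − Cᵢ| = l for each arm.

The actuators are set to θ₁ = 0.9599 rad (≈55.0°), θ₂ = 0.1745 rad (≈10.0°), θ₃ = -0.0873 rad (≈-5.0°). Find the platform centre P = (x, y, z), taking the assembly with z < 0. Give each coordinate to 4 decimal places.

φ1=0.0°: virtual centre (0.2447, 0.0000, -0.1638), radius l
O2 = (0.3270·cos120.0°, 0.3270·sin120.0°, -0.0347) = (-0.1635, 0.2832, -0.0347)
arm 3 at φ=240.0°: ρ3 = 0.3292;  O3 = (-0.1646, -0.2851, 0.0174)
subtract pairs → two planes through P
linear system: -0.8164x+0.5663y = 0.0214−0.2582z; -0.8187x+-0.5703y = 0.0220−0.3625z
Cramer: x(z) = -0.0265+0.3794z;  y(z) = -0.0005+0.0910z
sphere 1 gives Az²+Bz+C=0 with A=1.1522, B=0.1217, C=-0.1021;  B²−4AC=0.4854;  roots -0.3551, 0.2495;  negative root z = -0.3551
x = -0.1613, y = -0.0328

(-0.1613, -0.0328, -0.3551)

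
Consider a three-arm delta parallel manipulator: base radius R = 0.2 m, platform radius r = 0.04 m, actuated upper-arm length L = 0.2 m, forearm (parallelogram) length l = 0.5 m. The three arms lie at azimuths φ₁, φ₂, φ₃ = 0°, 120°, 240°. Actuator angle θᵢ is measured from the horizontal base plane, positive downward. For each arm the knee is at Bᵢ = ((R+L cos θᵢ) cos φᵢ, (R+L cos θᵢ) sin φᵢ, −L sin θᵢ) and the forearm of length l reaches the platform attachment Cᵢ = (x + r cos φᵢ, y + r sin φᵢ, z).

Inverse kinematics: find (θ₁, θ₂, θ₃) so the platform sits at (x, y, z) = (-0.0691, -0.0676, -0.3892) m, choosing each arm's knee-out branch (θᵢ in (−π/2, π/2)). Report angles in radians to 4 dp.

θ₁ = 0.5239, θ₂ = 0.3491, θ₃ = -0.1744

φ1=0.0° → target in arm frame (-0.0691, -0.0676)
  e−x'=0.2291;  (l²−L²−(e−x')²−y'²−z²)/2L = 0.0037
  √(A²+B²)=0.4516;  θ1 = -1.0388+1.5627 ≈ 0.5239
rotate P by −φ2: (-0.0240, 0.0936, -0.3892)
  A=0.1840, B=-0.3892, C=(l²−L²−A²−y'²−z²)/(2L)=0.0398
  √(A²+B²)=0.4305;  θ2 = -1.1292+1.4783 ≈ 0.3491
φ3=240.0° → target in arm frame (0.0931, -0.0260)
  e−x'=0.0669;  (l²−L²−(e−x')²−y'²−z²)/2L = 0.1334
  θ3 = atan2(B,A) + arccos(C/0.3949) = -0.1744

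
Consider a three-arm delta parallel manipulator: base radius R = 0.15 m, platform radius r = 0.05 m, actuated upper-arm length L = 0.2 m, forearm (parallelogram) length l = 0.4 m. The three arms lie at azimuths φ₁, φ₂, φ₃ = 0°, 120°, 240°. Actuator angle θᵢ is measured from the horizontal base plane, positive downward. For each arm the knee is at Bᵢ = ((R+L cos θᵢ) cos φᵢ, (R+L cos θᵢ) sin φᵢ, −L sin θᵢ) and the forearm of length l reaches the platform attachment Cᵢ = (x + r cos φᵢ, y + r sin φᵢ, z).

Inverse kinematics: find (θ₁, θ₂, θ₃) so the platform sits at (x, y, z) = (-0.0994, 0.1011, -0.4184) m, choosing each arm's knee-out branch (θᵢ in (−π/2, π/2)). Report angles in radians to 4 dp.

rotate P by −φ1: (-0.0994, 0.1011, -0.4184)
  A=0.1994, B=-0.4184, C=(l²−L²−A²−y'²−z²)/(2L)=-0.2626
  θ1 = atan2(B,A) + arccos(C/0.4635) = 1.0471
arm 2 (φ=120.0°): x'=0.1373, y'=0.0355
  A=-0.0373, B=-0.4184, C=(l²−L²−A²−y'²−z²)/(2L)=-0.1443
  √(A²+B²)=0.4201;  θ2 = -1.6596+1.9214 ≈ 0.2618
φ3=240.0° → target in arm frame (-0.0379, -0.1366)
  A cos θ + B sin θ = C:  0.1379·cos θ + -0.4184·sin θ = -0.2318
  γ=atan2(-0.4184,0.1379)=-1.2525;  ψ=arccos(-0.5263)=2.1250;  θ3=γ+ψ≈0.8725

θ₁ = 1.0471, θ₂ = 0.2618, θ₃ = 0.8725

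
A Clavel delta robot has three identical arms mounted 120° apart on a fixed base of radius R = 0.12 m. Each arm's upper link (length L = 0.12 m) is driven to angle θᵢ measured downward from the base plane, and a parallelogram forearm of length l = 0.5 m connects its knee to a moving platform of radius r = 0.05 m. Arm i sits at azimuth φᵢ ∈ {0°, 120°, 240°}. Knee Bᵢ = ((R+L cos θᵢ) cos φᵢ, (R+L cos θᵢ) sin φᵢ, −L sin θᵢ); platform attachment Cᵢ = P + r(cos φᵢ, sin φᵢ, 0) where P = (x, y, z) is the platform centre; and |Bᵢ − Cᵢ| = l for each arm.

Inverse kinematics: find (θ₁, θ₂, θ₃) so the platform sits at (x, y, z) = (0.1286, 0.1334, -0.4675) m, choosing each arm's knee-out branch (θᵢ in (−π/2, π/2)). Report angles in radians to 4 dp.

θ₁ = -0.0877, θ₂ = 0.1743, θ₃ = 0.8723

rotate P by −φ1: (0.1286, 0.1334, -0.4675)
  A cos θ + B sin θ = C:  -0.0586·cos θ + -0.4675·sin θ = -0.0174
  √(A²+B²)=0.4712;  θ1 = -1.6955+1.6078 ≈ -0.0877
arm 2 (φ=120.0°): x'=0.0512, y'=-0.1781
  e−x'=0.0188;  (l²−L²−(e−x')²−y'²−z²)/2L = -0.0626
  γ=atan2(-0.4675,0.0188)=-1.5307;  ψ=arccos(-0.1337)=1.7049;  θ2=γ+ψ≈0.1743
φ3=240.0° → target in arm frame (-0.1798, 0.0447)
  e−x'=0.2498;  (l²−L²−(e−x')²−y'²−z²)/2L = -0.1974
  γ=atan2(-0.4675,0.2498)=-1.0800;  ψ=arccos(-0.3723)=1.9523;  θ3=γ+ψ≈0.8723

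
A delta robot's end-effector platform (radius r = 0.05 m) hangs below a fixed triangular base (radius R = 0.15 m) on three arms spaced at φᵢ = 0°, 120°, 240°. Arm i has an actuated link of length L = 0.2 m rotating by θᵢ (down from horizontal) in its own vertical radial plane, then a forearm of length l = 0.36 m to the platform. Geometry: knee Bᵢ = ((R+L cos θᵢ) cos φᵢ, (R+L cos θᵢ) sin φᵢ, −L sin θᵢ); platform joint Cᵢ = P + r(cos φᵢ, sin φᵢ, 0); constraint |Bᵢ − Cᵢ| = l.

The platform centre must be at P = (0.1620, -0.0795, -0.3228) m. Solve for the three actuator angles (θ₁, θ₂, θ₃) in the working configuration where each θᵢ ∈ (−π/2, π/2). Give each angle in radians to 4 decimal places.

θ₁ = -0.0003, θ₂ = 1.2216, θ₃ = 0.7855

rotate P by −φ1: (0.1620, -0.0795, -0.3228)
  A=-0.0620, B=-0.3228, C=(l²−L²−A²−y'²−z²)/(2L)=-0.0619
  γ=atan2(-0.3228,-0.0620)=-1.7606;  ψ=arccos(-0.1883)=1.7603;  θ1=γ+ψ≈-0.0003
rotate P by −φ2: (-0.1498, -0.1005, -0.3228)
  A cos θ + B sin θ = C:  0.2498·cos θ + -0.3228·sin θ = -0.2178
  √(A²+B²)=0.4082;  θ2 = -0.9121+2.1337 ≈ 1.2216
rotate P by −φ3: (-0.0122, 0.1800, -0.3228)
  A cos θ + B sin θ = C:  0.1122·cos θ + -0.3228·sin θ = -0.1490
  γ=atan2(-0.3228,0.1122)=-1.2364;  ψ=arccos(-0.4360)=2.0219;  θ3=γ+ψ≈0.7855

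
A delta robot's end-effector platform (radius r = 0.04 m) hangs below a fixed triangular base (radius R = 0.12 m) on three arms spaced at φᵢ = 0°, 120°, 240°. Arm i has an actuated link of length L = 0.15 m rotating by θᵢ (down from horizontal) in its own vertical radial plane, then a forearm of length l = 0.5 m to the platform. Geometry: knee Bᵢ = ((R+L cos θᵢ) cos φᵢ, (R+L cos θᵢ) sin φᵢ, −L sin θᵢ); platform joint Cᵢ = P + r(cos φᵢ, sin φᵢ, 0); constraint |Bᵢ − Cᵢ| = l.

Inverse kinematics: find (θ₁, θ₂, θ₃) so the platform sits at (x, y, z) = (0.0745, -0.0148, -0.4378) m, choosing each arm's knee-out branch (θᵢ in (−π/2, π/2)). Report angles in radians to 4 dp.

φ1=0.0° → target in arm frame (0.0745, -0.0148)
  A=0.0055, B=-0.4378, C=(l²−L²−A²−y'²−z²)/(2L)=0.1186
  θ1 = atan2(B,A) + arccos(C/0.4378) = -0.2618
rotate P by −φ2: (-0.0501, -0.0571, -0.4378)
  A=0.1301, B=-0.4378, C=(l²−L²−A²−y'²−z²)/(2L)=0.0522
  γ=atan2(-0.4378,0.1301)=-1.2820;  ψ=arccos(0.1142)=1.4563;  θ2=γ+ψ≈0.1743
rotate P by −φ3: (-0.0244, 0.0719, -0.4378)
  A=0.1044, B=-0.4378, C=(l²−L²−A²−y'²−z²)/(2L)=0.0658
  √(A²+B²)=0.4501;  θ3 = -1.3366+1.4240 ≈ 0.0873

θ₁ = -0.2618, θ₂ = 0.1743, θ₃ = 0.0873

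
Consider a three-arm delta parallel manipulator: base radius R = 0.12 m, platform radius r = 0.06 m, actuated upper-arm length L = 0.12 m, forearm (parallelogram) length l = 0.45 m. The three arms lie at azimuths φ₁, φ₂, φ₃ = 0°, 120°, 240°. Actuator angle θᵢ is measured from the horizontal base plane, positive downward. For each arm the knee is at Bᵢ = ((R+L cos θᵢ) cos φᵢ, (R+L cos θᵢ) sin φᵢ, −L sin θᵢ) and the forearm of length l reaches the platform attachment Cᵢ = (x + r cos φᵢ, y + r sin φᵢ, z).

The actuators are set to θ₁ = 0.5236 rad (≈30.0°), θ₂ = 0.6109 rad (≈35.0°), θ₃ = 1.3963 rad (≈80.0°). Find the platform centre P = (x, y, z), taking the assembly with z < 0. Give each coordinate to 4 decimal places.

(0.1069, 0.1564, -0.4781)

arm 1 at φ=0.0°: (R−r)+L cos θ1 = 0.1639;  centre 1 = (0.1639, 0.0000, -0.0600)
centre 2 = (0.1583·cos120.0°, 0.1583·sin120.0°, -0.0688) = (-0.0791, 0.1371, -0.0688)
centre 3 = (0.0808·cos240.0°, 0.0808·sin240.0°, -0.1182) = (-0.0404, -0.0700, -0.1182)
|centre ₂|²−|centre ₁|² = -0.0007;  |centre ₃|²−|centre ₁|² = -0.0100
plane₁₂: -0.4861x+0.2742y+-0.0177z = -0.0007
Cramer: x(z) = 0.0157-0.1909z;  y(z) = 0.0254-0.2740z
into |P−centre ₁|² = l²: 1.1115z² + 0.1627z + -0.1763 = 0;  Δ = 0.8102;  z = -0.4781 or 0.3317 → z<0 root = -0.4781
x = 0.1069, y = 0.1564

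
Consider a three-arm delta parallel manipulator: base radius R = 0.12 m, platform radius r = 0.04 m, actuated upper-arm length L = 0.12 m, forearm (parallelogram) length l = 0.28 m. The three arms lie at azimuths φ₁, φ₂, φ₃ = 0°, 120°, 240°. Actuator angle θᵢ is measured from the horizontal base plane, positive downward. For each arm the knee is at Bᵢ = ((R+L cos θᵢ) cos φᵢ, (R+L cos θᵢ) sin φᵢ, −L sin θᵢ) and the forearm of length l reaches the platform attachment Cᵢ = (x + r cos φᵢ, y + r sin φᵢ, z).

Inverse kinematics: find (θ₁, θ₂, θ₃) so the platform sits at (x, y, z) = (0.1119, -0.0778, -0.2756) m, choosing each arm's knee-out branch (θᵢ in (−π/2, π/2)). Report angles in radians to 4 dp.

arm 1 (φ=0.0°): x'=0.1119, y'=-0.0778
  e−x'=-0.0319;  (l²−L²−(e−x')²−y'²−z²)/2L = -0.0793
  θ1 = atan2(B,A) + arccos(C/0.2774) = 0.1745
rotate P by −φ2: (-0.1233, -0.0580, -0.2756)
  A cos θ + B sin θ = C:  0.2033·cos θ + -0.2756·sin θ = -0.2361
  √(A²+B²)=0.3425;  θ2 = -0.9352+2.3314 ≈ 1.3962
φ3=240.0° → target in arm frame (0.0114, 0.1358)
  A cos θ + B sin θ = C:  0.0686·cos θ + -0.2756·sin θ = -0.1463
  θ3 = atan2(B,A) + arccos(C/0.2840) = 0.7848

θ₁ = 0.1745, θ₂ = 1.3962, θ₃ = 0.7848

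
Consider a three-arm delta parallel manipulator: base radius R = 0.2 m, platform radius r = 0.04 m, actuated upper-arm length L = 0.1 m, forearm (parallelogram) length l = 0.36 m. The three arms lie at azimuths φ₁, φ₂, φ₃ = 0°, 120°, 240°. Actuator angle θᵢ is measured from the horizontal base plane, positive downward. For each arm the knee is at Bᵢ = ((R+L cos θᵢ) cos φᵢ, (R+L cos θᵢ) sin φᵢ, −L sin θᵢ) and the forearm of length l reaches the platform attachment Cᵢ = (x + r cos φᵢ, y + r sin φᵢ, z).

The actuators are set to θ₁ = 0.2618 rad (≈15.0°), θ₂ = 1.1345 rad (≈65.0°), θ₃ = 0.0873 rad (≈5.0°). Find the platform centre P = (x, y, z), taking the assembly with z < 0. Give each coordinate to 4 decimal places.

(0.0358, -0.0863, -0.2968)

O1 = (0.2566·cos0.0°, 0.2566·sin0.0°, -0.0259) = (0.2566, 0.0000, -0.0259)
O2 = (0.2023·cos120.0°, 0.2023·sin120.0°, -0.0906) = (-0.1011, 0.1752, -0.0906)
arm 3 at φ=240.0°: ρ3 = 0.2596;  O3 = (-0.1298, -0.2248, -0.0087)
eliminate P² terms by subtracting sphere 1 from 2 and 3
linear system: -0.7154x+0.3503y = -0.0174−-0.1295z; -0.7728x+-0.4497y = 0.0010−0.0343z
Cramer: x(z) = 0.0126-0.0780z;  y(z) = -0.0238+0.2104z
into |P−O₁|² = l²: 1.0503z² + 0.0798z + -0.0688 = 0;  Δ = 0.2956;  z = -0.2968 or 0.2208 → z<0 root = -0.2968
x = 0.0358, y = -0.0863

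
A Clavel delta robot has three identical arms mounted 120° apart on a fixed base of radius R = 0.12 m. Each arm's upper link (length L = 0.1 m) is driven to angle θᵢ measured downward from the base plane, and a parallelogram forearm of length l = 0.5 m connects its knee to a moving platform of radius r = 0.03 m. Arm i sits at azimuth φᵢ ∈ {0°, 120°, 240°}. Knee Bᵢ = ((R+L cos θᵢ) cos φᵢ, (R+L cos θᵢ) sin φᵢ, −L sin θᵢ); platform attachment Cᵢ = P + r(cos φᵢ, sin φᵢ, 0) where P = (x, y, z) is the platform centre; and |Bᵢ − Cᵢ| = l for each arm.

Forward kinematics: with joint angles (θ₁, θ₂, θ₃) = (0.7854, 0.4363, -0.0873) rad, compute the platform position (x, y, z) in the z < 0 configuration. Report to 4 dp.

φ1=0.0°: virtual centre (0.1607, 0.0000, -0.0707), radius l
arm 2 at φ=120.0°: (R−r)+L cos θ2 = 0.1806;  O2 = (-0.0903, 0.1564, -0.0423)
arm 3 at φ=240.0°: (R−r)+L cos θ3 = 0.1896;  O3 = (-0.0948, -0.1642, 0.0087)
subtract pairs → two planes through P
[-0.5021 0.3129 0.0569]·P = 0.0036;  [-0.5110 -0.3284 0.1589]·P = 0.0052
Cramer: x(z) = -0.0086+0.2106z;  y(z) = -0.0024+0.1560z
sphere 1 gives Az²+Bz+C=0 with A=1.0687, B=0.0693, C=-0.2163;  B²−4AC=0.9295;  roots -0.4835, 0.4186;  negative root z = -0.4835
x = -0.1105, y = -0.0778

(-0.1105, -0.0778, -0.4835)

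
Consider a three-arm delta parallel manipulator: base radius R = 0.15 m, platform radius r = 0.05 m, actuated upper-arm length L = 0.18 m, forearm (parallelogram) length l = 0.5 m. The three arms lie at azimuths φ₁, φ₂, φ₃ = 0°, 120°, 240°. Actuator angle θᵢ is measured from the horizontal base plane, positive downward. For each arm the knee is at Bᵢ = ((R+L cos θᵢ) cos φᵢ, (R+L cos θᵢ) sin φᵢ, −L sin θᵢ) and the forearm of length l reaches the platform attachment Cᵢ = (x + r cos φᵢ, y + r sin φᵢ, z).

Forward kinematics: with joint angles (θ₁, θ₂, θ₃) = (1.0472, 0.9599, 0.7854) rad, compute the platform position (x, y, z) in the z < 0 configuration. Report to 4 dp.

(-0.0443, -0.0373, -0.5960)

S1 = (0.1900·cos0.0°, 0.1900·sin0.0°, -0.1559) = (0.1900, 0.0000, -0.1559)
arm 2 at φ=120.0°: e+L cos θ2 = 0.2032;  S2 = (-0.1016, 0.1760, -0.1474)
arm 3 at φ=240.0°: e+L cos θ3 = 0.2273;  S3 = (-0.1136, -0.1968, -0.1273)
subtract pairs → two planes through P
[-0.5832 0.3520 0.0169]·P = 0.0026;  [-0.6073 -0.3937 0.0572]·P = 0.0075
Cramer: x(z) = -0.0083+0.0604z;  y(z) = -0.0062+0.0521z
quadratic in z: (1.0064)z²+(0.2872)z+(-0.1863)=0, √Δ=0.9125 → z ∈ {-0.5960, 0.3107}; z = -0.5960 (taking z<0)
x = -0.0443, y = -0.0373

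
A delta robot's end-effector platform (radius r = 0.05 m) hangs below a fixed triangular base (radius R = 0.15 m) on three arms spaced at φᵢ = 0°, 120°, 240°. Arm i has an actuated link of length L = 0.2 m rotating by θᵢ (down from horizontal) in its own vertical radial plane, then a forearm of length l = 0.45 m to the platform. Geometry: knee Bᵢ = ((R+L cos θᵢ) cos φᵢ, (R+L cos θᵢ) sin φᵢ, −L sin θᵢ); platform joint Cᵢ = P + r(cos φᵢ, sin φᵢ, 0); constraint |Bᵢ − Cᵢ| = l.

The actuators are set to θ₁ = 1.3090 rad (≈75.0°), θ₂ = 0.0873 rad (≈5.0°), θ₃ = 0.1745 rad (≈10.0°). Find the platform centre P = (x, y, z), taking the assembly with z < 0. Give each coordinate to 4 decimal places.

(-0.2585, 0.0125, -0.3778)

S1 = (0.1518·cos0.0°, 0.1518·sin0.0°, -0.1932) = (0.1518, 0.0000, -0.1932)
φ2=120.0°: virtual centre (-0.1496, 0.2591, -0.0174), radius l
φ3=240.0°: virtual centre (-0.1485, -0.2572, -0.0347), radius l
subtract pairs → two planes through P
[-0.6028 0.5183 0.3515]·P = 0.0295;  [-0.6005 -0.5144 0.3169]·P = 0.0290
Cramer: x(z) = -0.0486+0.5554z;  y(z) = 0.0003-0.0323z
quadratic in z: (1.3095)z²+(0.1637)z+(-0.1250)=0, √Δ=0.8256 → z ∈ {-0.3778, 0.2527}; z = -0.3778 (taking z<0)
x = -0.2585, y = 0.0125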